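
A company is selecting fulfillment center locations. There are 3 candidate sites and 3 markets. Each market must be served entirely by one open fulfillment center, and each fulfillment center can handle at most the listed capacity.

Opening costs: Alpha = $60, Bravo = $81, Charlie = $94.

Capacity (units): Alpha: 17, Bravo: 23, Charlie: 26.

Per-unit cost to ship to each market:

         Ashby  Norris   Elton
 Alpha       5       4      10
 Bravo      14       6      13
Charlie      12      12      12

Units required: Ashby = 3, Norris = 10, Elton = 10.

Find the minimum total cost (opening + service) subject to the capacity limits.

Open {Bravo}: Ashby→Bravo 14·3=42, Norris→Bravo 6·10=60, Elton→Bravo 13·10=130.
Loads: Bravo carries 23/23. Service 232; fixed 81; total 313.
Next best feasible plan costs 316.

Minimum total cost: 313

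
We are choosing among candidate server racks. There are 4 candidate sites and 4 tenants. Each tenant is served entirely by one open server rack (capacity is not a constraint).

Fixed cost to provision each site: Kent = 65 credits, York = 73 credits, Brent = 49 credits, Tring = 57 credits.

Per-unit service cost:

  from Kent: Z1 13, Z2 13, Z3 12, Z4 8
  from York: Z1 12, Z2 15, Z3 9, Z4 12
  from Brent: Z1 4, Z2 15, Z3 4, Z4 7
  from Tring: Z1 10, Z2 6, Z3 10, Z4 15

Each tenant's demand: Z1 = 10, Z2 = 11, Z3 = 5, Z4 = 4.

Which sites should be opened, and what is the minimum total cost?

For any fixed open set, each tenant goes to its cheapest open site; total = fixed + service.
{Brent, Tring}: Z1→Brent 4·10=40, Z2→Tring 6·11=66, Z3→Brent 4·5=20, Z4→Brent 7·4=28. Service 154; fixed 106; total 260.
{Brent}: service 253 + fixed 49 = 302
{Kent, Brent, Tring}: service 154 + fixed 171 = 325
{Kent, York, Brent, Tring}: service 154 + fixed 244 = 398
No other subset beats 260.

Open Brent and Tring; minimum total cost 260.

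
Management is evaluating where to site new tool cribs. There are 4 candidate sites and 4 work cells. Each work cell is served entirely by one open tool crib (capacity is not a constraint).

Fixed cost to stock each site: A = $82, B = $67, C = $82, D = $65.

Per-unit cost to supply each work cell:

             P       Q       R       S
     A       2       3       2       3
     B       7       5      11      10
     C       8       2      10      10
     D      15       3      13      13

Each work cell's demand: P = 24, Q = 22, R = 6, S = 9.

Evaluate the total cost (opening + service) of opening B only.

Each work cell is assigned to its cheapest site among the open ones.
{B}: P→B 7·24=168, Q→B 5·22=110, R→B 11·6=66, S→B 10·9=90. Service 434; fixed 67; total 501.

Total cost: 501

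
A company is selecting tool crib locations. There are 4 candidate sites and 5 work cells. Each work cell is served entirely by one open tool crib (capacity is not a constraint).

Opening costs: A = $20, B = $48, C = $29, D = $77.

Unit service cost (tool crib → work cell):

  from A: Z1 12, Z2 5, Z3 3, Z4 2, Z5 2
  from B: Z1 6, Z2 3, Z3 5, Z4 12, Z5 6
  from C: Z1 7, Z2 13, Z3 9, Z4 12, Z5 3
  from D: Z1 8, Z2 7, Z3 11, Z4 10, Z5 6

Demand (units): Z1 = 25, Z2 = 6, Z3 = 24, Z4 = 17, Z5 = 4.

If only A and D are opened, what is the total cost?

Each work cell is assigned to its cheapest site among the open ones.
{A, D}: Z1→D 8·25=200, Z2→A 5·6=30, Z3→A 3·24=72, Z4→A 2·17=34, Z5→A 2·4=8. Service 344; fixed 97; total 441.

Total cost: 441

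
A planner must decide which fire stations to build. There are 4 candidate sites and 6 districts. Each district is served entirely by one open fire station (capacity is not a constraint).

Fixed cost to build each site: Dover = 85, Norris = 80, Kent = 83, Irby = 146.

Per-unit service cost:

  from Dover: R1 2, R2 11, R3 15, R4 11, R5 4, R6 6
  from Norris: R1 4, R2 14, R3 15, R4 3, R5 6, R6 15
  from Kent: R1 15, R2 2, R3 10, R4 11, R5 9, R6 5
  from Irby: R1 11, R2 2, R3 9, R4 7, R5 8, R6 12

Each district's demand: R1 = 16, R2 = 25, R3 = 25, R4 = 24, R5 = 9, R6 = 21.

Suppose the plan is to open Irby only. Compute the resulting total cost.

Total cost: 1089

Each district is assigned to its cheapest site among the open ones.
{Irby}: R1→Irby 11·16=176, R2→Irby 2·25=50, R3→Irby 9·25=225, R4→Irby 7·24=168, R5→Irby 8·9=72, R6→Irby 12·21=252. Service 943; fixed 146; total 1089.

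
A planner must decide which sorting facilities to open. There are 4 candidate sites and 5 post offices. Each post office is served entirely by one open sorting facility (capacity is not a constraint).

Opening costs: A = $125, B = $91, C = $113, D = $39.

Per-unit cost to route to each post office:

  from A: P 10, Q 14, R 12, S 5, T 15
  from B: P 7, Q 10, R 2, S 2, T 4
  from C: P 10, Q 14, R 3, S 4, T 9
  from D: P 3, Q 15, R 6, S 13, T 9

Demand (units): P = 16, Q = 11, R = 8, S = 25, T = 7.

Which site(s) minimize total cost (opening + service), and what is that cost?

Open B and D; minimum total cost 382.

For any fixed open set, each post office goes to its cheapest open site; total = fixed + service.
{B, D}: P→D 3·16=48, Q→B 10·11=110, R→B 2·8=16, S→B 2·25=50, T→B 4·7=28. Service 252; fixed 130; total 382.
{B}: service 316 + fixed 91 = 407
{B, C, D}: P→D 3·16=48, Q→B 10·11=110, R→B 2·8=16, S→B 2·25=50, T→B 4·7=28. Service 252; fixed 243; total 495.
{A, B, C, D}: service 252 + fixed 368 = 620
(All 15 nonempty subsets were checked; B and D is lowest.)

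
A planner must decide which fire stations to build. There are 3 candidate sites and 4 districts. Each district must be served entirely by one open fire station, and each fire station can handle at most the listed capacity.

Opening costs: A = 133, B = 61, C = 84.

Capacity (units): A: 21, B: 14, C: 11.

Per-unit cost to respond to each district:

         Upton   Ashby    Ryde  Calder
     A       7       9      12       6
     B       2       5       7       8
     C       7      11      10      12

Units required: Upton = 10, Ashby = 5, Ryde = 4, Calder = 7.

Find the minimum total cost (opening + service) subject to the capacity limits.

Open {A, B}: Upton→B 2·10=20, Ashby→A 9·5=45, Ryde→B 7·4=28, Calder→A 6·7=42.
Loads: A carries 12/21, B carries 14/14. Service 135; fixed 194; total 329.
Next best feasible plan costs 349.

Minimum total cost: 329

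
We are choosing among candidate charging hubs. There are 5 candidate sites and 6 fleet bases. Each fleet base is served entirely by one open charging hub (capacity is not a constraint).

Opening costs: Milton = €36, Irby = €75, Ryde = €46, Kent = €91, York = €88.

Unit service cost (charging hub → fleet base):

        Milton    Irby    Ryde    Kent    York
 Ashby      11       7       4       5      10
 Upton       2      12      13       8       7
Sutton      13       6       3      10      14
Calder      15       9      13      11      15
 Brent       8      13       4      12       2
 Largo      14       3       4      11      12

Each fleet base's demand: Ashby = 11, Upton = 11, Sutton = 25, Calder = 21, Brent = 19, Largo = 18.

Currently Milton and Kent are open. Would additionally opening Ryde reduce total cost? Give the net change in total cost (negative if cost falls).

Yes — net change −342 (cost falls by 342).

Current service cost with {Milton, Kent}: 908.
Adding Ryde: each fleet base re-picks its cheapest; new service cost 520, saving 388.
Extra fixed cost: 46. Net change = 46 − 388 = -342.
(Totals: 1035 → 693.)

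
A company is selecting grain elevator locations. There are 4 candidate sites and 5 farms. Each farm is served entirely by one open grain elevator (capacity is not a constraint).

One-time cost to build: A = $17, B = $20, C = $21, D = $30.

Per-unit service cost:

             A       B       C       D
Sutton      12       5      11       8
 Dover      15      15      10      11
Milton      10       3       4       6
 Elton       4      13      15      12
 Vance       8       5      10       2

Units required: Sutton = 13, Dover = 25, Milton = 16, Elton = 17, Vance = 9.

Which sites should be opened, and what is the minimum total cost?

Open A, B and C; minimum total cost 534.

For any fixed open set, each farm goes to its cheapest open site; total = fixed + service.
{A, B, C}: Sutton→B 5·13=65, Dover→C 10·25=250, Milton→B 3·16=48, Elton→A 4·17=68, Vance→B 5·9=45. Service 476; fixed 58; total 534.
{A, B, C, D}: Sutton→B 5·13=65, Dover→C 10·25=250, Milton→B 3·16=48, Elton→A 4·17=68, Vance→D 2·9=18. Service 449; fixed 88; total 537.
{A, B, D}: Sutton→B 5·13=65, Dover→D 11·25=275, Milton→B 3·16=48, Elton→A 4·17=68, Vance→D 2·9=18. Service 474; fixed 67; total 541.
{A}: service 831 + fixed 17 = 848
(All 15 nonempty subsets were checked; A, B and C is lowest.)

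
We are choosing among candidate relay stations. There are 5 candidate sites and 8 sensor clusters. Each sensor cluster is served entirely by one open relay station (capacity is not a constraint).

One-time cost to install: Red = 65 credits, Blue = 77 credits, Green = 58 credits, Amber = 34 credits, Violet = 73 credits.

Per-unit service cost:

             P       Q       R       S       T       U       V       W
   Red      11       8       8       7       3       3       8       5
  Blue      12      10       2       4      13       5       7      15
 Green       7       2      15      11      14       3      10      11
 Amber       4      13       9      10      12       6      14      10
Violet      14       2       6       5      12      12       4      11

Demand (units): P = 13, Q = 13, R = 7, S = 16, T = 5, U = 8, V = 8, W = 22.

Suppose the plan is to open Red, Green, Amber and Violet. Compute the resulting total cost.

Each sensor cluster is assigned to its cheapest site among the open ones.
{Red, Green, Amber, Violet}: P→Amber 4·13=52, Q→Green 2·13=26, R→Violet 6·7=42, S→Violet 5·16=80, T→Red 3·5=15, U→Red 3·8=24, V→Violet 4·8=32, W→Red 5·22=110. Service 381; fixed 230; total 611.

Total cost: 611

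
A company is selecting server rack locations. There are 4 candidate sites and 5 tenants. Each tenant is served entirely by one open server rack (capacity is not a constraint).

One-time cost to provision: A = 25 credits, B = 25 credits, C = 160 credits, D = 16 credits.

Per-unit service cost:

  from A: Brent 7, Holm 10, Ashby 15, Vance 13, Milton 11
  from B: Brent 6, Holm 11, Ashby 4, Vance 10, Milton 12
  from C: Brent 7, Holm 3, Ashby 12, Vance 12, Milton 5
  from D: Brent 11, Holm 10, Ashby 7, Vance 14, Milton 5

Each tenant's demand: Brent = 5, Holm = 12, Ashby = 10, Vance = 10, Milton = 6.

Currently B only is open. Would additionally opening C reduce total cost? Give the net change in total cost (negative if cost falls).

Current service cost with {B}: 374.
Adding C: each tenant re-picks its cheapest; new service cost 236, saving 138.
Extra fixed cost: 160. Net change = 160 − 138 = 22.
(Totals: 399 → 421.)

No — net change +22 (cost rises by 22).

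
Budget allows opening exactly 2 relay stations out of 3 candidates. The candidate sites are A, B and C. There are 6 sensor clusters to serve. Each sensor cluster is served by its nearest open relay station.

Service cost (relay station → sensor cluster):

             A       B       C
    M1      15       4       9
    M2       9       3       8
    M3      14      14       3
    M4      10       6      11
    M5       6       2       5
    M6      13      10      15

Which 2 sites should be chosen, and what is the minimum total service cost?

Choose B and C; total service cost 28.

With exactly 2 open, each sensor cluster uses its cheapest among the chosen.
{B, C}: M1→B 4, M2→B 3, M3→C 3, M4→B 6, M5→B 2, M6→B 10. Service cost 28.
{A, B}: service cost 39
{A, C}: service cost 48
Among all 3 size-2 choices, {B, C} is lowest.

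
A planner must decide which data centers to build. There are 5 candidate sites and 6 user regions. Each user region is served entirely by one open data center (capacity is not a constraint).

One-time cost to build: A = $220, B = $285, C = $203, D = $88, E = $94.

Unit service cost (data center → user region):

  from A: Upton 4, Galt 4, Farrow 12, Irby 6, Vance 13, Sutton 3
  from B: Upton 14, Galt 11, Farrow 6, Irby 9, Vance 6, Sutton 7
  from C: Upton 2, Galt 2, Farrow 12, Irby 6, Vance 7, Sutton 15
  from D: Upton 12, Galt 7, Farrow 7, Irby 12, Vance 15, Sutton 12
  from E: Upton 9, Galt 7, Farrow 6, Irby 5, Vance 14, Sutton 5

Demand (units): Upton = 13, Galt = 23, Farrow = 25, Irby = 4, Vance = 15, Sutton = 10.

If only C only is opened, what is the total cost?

Each user region is assigned to its cheapest site among the open ones.
{C}: Upton→C 2·13=26, Galt→C 2·23=46, Farrow→C 12·25=300, Irby→C 6·4=24, Vance→C 7·15=105, Sutton→C 15·10=150. Service 651; fixed 203; total 854.

Total cost: 854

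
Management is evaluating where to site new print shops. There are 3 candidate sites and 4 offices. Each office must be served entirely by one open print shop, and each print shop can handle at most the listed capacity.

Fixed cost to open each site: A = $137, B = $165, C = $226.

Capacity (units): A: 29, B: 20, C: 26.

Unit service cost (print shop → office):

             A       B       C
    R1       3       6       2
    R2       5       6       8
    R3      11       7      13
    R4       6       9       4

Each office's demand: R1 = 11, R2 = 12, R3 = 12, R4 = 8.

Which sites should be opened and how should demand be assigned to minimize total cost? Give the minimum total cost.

Open {A, B}: R1→A 3·11=33, R2→A 5·12=60, R3→B 7·12=84, R4→B 9·8=72.
Loads: A carries 23/29, B carries 20/20. Service 249; fixed 302; total 551.
Next best feasible plan costs 609.

Minimum total cost: 551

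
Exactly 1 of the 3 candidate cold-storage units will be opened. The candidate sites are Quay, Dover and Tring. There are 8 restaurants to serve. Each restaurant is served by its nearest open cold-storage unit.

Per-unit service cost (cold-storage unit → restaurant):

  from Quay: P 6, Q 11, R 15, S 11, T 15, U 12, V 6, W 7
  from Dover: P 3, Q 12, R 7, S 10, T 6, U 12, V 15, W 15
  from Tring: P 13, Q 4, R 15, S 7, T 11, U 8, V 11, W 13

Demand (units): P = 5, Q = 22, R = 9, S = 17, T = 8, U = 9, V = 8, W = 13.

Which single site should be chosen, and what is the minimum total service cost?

With exactly 1 open, each restaurant uses its cheapest among the chosen.
{Tring}: P→Tring 13·5=65, Q→Tring 4·22=88, R→Tring 15·9=135, S→Tring 7·17=119, T→Tring 11·8=88, U→Tring 8·9=72, V→Tring 11·8=88, W→Tring 13·13=169. Service cost 824.
{Quay}: service cost 961
{Dover}: service cost 983
Among all 3 size-1 choices, {Tring} is lowest.

Choose Tring only; total service cost 824.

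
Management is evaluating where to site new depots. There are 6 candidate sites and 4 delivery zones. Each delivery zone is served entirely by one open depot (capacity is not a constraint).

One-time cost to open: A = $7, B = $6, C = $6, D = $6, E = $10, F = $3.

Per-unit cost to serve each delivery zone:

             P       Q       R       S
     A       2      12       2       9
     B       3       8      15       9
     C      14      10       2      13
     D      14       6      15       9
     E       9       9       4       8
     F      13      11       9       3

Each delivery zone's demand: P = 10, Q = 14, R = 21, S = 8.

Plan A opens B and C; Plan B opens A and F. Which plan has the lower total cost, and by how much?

Plan B is cheaper by 18.

Plan A: {B, C}: P→B 3·10=30, Q→B 8·14=112, R→C 2·21=42, S→B 9·8=72. Service 256; fixed 12; total 268.
Plan B: {A, F}: P→A 2·10=20, Q→F 11·14=154, R→A 2·21=42, S→F 3·8=24. Service 240; fixed 10; total 250.
Difference: |268 − 250| = 18.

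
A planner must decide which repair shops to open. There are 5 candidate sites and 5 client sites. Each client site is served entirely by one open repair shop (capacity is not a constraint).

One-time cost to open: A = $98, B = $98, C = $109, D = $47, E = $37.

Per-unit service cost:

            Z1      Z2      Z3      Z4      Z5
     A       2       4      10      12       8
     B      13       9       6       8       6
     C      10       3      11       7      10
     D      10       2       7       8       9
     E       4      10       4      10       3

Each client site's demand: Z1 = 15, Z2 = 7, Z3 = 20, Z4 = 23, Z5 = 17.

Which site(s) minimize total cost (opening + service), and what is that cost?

Open D and E; minimum total cost 473.

For any fixed open set, each client site goes to its cheapest open site; total = fixed + service.
{D, E}: Z1→E 4·15=60, Z2→D 2·7=14, Z3→E 4·20=80, Z4→D 8·23=184, Z5→E 3·17=51. Service 389; fixed 84; total 473.
{C, E}: Z1→E 4·15=60, Z2→C 3·7=21, Z3→E 4·20=80, Z4→C 7·23=161, Z5→E 3·17=51. Service 373; fixed 146; total 519.
{E}: service 491 + fixed 37 = 528
{A, B, C, D, E}: service 336 + fixed 389 = 725
No other subset beats 473.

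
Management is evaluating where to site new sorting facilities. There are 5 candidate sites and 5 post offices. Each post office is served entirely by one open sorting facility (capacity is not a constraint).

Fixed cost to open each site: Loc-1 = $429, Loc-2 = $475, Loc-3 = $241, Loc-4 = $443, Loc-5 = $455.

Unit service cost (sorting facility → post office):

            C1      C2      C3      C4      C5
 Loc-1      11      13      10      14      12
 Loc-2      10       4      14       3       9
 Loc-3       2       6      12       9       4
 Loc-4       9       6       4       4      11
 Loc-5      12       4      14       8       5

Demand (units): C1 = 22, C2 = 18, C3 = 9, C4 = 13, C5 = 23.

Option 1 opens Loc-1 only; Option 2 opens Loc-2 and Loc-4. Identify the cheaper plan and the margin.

Option 1 is cheaper by 17.

Option 1: {Loc-1}: C1→Loc-1 11·22=242, C2→Loc-1 13·18=234, C3→Loc-1 10·9=90, C4→Loc-1 14·13=182, C5→Loc-1 12·23=276. Service 1024; fixed 429; total 1453.
Option 2: {Loc-2, Loc-4}: C1→Loc-4 9·22=198, C2→Loc-2 4·18=72, C3→Loc-4 4·9=36, C4→Loc-2 3·13=39, C5→Loc-2 9·23=207. Service 552; fixed 918; total 1470.
Difference: |1453 − 1470| = 17.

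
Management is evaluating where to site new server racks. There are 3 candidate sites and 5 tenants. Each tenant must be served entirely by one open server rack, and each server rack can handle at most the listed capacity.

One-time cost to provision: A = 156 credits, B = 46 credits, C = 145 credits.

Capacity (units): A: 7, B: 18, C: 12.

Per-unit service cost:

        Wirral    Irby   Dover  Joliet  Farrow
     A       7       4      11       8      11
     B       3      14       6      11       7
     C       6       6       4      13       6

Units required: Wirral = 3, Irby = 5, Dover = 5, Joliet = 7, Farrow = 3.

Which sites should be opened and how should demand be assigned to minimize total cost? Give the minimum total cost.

Minimum total cost: 348

Open {B, C}: Wirral→B 3·3=9, Irby→C 6·5=30, Dover→C 4·5=20, Joliet→B 11·7=77, Farrow→B 7·3=21.
Loads: B carries 13/18, C carries 10/12. Service 157; fixed 191; total 348.
Next best feasible plan costs 355.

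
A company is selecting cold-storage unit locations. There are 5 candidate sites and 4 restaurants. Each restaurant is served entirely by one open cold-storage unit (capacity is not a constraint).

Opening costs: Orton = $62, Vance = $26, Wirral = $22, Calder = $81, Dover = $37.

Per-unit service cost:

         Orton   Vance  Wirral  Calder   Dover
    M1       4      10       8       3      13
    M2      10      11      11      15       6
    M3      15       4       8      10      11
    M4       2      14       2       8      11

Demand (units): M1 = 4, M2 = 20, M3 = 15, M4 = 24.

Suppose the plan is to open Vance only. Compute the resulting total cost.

Total cost: 682

Each restaurant is assigned to its cheapest site among the open ones.
{Vance}: M1→Vance 10·4=40, M2→Vance 11·20=220, M3→Vance 4·15=60, M4→Vance 14·24=336. Service 656; fixed 26; total 682.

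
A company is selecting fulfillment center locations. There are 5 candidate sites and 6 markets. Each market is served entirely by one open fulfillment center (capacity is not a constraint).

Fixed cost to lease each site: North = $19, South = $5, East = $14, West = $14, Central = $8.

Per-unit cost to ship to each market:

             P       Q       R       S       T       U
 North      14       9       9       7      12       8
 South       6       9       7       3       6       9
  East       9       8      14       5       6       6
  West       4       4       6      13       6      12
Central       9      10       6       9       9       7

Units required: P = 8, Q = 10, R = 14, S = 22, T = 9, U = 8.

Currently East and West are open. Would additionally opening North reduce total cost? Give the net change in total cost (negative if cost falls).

Current service cost with {East, West}: 368.
Adding North: each market re-picks its cheapest; new service cost 368, saving 0.
Extra fixed cost: 19. Net change = 19 − 0 = 19.
(Totals: 396 → 415.)

No — net change +19 (cost rises by 19).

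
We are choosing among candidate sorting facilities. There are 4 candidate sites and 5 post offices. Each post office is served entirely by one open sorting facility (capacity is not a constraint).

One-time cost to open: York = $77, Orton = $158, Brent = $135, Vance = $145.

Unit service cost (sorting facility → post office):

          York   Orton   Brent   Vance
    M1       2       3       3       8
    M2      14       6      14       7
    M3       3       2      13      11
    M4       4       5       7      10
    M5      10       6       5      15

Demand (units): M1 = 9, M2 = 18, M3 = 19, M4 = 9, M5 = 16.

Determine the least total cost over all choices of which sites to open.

For any fixed open set, each post office goes to its cheapest open site; total = fixed + service.
{Orton}: M1→Orton 3·9=27, M2→Orton 6·18=108, M3→Orton 2·19=38, M4→Orton 5·9=45, M5→Orton 6·16=96. Service 314; fixed 158; total 472.
{York, Orton}: service 296 + fixed 235 = 531
{Orton, Brent}: service 298 + fixed 293 = 591
{York, Orton, Brent, Vance}: M1→York 2·9=18, M2→Orton 6·18=108, M3→Orton 2·19=38, M4→York 4·9=36, M5→Brent 5·16=80. Service 280; fixed 515; total 795.
No other subset beats 472.

Minimum total cost: 472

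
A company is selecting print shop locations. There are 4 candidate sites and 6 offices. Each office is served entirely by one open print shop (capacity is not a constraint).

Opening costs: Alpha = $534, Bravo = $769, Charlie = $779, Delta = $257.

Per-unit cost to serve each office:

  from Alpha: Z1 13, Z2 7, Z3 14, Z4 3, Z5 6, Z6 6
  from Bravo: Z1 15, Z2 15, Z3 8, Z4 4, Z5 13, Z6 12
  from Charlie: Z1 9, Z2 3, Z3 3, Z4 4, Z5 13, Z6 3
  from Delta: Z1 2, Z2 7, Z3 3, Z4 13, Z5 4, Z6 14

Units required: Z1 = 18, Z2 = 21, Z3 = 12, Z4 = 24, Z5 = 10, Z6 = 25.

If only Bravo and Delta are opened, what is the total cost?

Total cost: 1681

Each office is assigned to its cheapest site among the open ones.
{Bravo, Delta}: Z1→Delta 2·18=36, Z2→Delta 7·21=147, Z3→Delta 3·12=36, Z4→Bravo 4·24=96, Z5→Delta 4·10=40, Z6→Bravo 12·25=300. Service 655; fixed 1026; total 1681.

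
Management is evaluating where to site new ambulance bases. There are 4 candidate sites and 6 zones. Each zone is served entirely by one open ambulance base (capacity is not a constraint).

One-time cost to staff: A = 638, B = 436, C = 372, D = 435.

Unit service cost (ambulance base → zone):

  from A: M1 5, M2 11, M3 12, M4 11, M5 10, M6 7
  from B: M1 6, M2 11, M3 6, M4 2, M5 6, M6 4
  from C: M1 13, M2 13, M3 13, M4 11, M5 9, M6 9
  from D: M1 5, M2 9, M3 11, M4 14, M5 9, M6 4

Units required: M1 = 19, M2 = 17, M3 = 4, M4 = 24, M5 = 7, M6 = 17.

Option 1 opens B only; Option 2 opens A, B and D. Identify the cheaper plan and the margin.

Option 1: {B}: M1→B 6·19=114, M2→B 11·17=187, M3→B 6·4=24, M4→B 2·24=48, M5→B 6·7=42, M6→B 4·17=68. Service 483; fixed 436; total 919.
Option 2: {A, B, D}: M1→A 5·19=95, M2→D 9·17=153, M3→B 6·4=24, M4→B 2·24=48, M5→B 6·7=42, M6→B 4·17=68. Service 430; fixed 1509; total 1939.
Difference: |919 − 1939| = 1020.

Option 1 is cheaper by 1020.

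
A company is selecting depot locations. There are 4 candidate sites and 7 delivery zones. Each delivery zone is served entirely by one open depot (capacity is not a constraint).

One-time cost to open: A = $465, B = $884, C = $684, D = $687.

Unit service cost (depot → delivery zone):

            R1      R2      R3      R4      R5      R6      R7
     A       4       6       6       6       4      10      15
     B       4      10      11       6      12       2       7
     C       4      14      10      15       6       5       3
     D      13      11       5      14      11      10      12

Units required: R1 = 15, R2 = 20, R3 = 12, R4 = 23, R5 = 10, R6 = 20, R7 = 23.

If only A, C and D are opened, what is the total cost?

Total cost: 2423

Each delivery zone is assigned to its cheapest site among the open ones.
{A, C, D}: R1→A 4·15=60, R2→A 6·20=120, R3→D 5·12=60, R4→A 6·23=138, R5→A 4·10=40, R6→C 5·20=100, R7→C 3·23=69. Service 587; fixed 1836; total 2423.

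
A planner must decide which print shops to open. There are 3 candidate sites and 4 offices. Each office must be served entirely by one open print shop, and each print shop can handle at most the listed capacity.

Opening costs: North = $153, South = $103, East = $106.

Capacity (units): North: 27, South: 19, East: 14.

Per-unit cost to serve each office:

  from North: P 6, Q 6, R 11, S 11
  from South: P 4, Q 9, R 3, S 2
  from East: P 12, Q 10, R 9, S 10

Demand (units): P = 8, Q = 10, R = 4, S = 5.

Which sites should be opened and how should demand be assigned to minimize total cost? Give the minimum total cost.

Minimum total cost: 360

Open {North}: P→North 6·8=48, Q→North 6·10=60, R→North 11·4=44, S→North 11·5=55.
Loads: North carries 27/27. Service 207; fixed 153; total 360.
Next best feasible plan costs 363.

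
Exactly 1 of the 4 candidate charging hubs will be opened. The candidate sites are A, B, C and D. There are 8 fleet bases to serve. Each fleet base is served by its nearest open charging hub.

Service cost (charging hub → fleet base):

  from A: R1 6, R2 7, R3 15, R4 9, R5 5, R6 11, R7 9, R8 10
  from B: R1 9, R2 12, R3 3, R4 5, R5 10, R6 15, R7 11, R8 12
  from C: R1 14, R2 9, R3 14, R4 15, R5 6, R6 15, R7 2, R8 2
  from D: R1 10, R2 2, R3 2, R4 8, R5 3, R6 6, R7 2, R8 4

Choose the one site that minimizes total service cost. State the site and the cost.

With exactly 1 open, each fleet base uses its cheapest among the chosen.
{D}: R1→D 10, R2→D 2, R3→D 2, R4→D 8, R5→D 3, R6→D 6, R7→D 2, R8→D 4. Service cost 37.
{A}: service cost 72
{B}: service cost 77
Among all 4 size-1 choices, {D} is lowest.

Choose D only; total service cost 37.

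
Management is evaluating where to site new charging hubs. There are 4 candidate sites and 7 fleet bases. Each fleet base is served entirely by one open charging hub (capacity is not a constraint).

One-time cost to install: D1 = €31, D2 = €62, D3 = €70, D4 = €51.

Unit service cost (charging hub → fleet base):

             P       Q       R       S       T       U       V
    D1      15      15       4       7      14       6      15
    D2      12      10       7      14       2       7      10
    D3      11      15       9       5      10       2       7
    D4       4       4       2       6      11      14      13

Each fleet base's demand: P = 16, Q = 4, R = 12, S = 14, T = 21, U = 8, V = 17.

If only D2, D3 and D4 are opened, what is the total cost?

Total cost: 534

Each fleet base is assigned to its cheapest site among the open ones.
{D2, D3, D4}: P→D4 4·16=64, Q→D4 4·4=16, R→D4 2·12=24, S→D3 5·14=70, T→D2 2·21=42, U→D3 2·8=16, V→D3 7·17=119. Service 351; fixed 183; total 534.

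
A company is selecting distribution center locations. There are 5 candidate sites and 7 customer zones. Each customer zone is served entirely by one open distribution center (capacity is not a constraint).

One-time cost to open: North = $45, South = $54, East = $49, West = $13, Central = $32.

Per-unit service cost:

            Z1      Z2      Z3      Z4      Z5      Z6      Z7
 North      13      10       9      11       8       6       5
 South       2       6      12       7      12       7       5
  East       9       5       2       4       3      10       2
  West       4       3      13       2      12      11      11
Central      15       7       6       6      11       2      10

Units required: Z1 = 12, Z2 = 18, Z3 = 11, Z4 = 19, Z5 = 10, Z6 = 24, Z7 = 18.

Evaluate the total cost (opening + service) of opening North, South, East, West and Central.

Total cost: 445

Each customer zone is assigned to its cheapest site among the open ones.
{North, South, East, West, Central}: Z1→South 2·12=24, Z2→West 3·18=54, Z3→East 2·11=22, Z4→West 2·19=38, Z5→East 3·10=30, Z6→Central 2·24=48, Z7→East 2·18=36. Service 252; fixed 193; total 445.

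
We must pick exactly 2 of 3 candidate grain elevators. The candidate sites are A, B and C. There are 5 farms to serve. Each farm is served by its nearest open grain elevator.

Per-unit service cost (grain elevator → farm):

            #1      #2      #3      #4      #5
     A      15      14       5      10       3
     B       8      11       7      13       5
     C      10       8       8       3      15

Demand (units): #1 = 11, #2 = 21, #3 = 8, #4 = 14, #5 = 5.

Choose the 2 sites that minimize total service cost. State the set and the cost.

Choose A and C; total service cost 375.

With exactly 2 open, each farm uses its cheapest among the chosen.
{A, C}: #1→C 10·11=110, #2→C 8·21=168, #3→A 5·8=40, #4→C 3·14=42, #5→A 3·5=15. Service cost 375.
{B, C}: service cost 379
{A, B}: service cost 514
Among all 3 size-2 choices, {A, C} is lowest.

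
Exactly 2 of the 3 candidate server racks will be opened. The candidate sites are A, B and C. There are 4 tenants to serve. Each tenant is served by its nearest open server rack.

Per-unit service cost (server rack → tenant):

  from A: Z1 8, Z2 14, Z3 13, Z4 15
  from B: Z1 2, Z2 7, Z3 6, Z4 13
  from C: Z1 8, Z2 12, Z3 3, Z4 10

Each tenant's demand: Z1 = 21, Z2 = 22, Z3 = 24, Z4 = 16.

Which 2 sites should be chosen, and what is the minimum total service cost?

Choose B and C; total service cost 428.

With exactly 2 open, each tenant uses its cheapest among the chosen.
{B, C}: Z1→B 2·21=42, Z2→B 7·22=154, Z3→C 3·24=72, Z4→C 10·16=160. Service cost 428.
{A, B}: service cost 548
{A, C}: service cost 664
Among all 3 size-2 choices, {B, C} is lowest.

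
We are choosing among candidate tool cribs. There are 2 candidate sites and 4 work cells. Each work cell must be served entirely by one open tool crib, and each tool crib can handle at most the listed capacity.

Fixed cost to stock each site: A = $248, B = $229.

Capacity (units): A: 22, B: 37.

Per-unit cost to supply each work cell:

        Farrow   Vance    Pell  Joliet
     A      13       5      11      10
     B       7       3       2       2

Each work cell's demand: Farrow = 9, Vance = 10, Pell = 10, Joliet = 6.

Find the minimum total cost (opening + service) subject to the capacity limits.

Minimum total cost: 354

Open {B}: Farrow→B 7·9=63, Vance→B 3·10=30, Pell→B 2·10=20, Joliet→B 2·6=12.
Loads: B carries 35/37. Service 125; fixed 229; total 354.
Next best feasible plan costs 602.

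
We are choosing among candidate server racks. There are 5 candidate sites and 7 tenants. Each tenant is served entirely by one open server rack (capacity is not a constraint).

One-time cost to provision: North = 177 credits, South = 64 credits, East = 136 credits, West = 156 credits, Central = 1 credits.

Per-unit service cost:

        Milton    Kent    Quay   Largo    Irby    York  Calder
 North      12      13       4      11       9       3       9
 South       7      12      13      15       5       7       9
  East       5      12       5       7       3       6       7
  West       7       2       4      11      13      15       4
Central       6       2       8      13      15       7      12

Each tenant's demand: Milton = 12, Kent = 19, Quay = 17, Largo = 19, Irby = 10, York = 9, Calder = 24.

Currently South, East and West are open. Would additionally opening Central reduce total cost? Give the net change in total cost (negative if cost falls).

Current service cost with {South, East, West}: 479.
Adding Central: each tenant re-picks its cheapest; new service cost 479, saving 0.
Extra fixed cost: 1. Net change = 1 − 0 = 1.
(Totals: 835 → 836.)

No — net change +1 (cost rises by 1).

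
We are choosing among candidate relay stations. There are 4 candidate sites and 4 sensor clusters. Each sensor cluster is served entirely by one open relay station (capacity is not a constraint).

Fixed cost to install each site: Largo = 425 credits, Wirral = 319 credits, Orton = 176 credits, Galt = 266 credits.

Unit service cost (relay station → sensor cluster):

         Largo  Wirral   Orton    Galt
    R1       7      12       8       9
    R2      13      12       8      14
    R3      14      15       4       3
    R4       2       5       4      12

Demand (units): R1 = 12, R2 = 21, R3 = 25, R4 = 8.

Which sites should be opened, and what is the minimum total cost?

For any fixed open set, each sensor cluster goes to its cheapest open site; total = fixed + service.
{Orton}: R1→Orton 8·12=96, R2→Orton 8·21=168, R3→Orton 4·25=100, R4→Orton 4·8=32. Service 396; fixed 176; total 572.
{Orton, Galt}: service 371 + fixed 442 = 813
{Galt}: R1→Galt 9·12=108, R2→Galt 14·21=294, R3→Galt 3·25=75, R4→Galt 12·8=96. Service 573; fixed 266; total 839.
{Largo, Wirral, Orton, Galt}: service 343 + fixed 1186 = 1529
(All 15 nonempty subsets were checked; Orton only is lowest.)

Open Orton only; minimum total cost 572.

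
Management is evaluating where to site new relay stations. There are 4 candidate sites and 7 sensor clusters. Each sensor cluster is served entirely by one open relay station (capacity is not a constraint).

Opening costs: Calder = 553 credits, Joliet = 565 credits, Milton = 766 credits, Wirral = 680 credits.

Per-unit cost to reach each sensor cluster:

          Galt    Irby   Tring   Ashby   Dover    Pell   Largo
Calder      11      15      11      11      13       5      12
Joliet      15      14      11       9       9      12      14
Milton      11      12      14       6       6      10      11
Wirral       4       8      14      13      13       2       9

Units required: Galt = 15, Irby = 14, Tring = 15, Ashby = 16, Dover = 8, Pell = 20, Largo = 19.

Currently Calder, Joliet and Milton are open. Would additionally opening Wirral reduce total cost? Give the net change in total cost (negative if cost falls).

Current service cost with {Calder, Joliet, Milton}: 951.
Adding Wirral: each sensor cluster re-picks its cheapest; new service cost 692, saving 259.
Extra fixed cost: 680. Net change = 680 − 259 = 421.
(Totals: 2835 → 3256.)

No — net change +421 (cost rises by 421).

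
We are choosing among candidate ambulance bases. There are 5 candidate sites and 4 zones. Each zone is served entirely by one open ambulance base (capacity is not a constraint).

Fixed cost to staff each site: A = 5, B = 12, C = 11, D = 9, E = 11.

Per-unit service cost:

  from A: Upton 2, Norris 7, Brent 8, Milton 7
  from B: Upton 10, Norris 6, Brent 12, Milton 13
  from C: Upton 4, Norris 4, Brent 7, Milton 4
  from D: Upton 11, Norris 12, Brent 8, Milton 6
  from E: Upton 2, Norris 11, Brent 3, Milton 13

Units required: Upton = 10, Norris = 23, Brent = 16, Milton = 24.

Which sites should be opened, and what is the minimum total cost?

Open C and E; minimum total cost 278.

For any fixed open set, each zone goes to its cheapest open site; total = fixed + service.
{C, E}: Upton→E 2·10=20, Norris→C 4·23=92, Brent→E 3·16=48, Milton→C 4·24=96. Service 256; fixed 22; total 278.
{A, C, E}: service 256 + fixed 27 = 283
{C, D, E}: service 256 + fixed 31 = 287
{A, B, C, D, E}: Upton→A 2·10=20, Norris→C 4·23=92, Brent→E 3·16=48, Milton→C 4·24=96. Service 256; fixed 48; total 304.
No other subset beats 278.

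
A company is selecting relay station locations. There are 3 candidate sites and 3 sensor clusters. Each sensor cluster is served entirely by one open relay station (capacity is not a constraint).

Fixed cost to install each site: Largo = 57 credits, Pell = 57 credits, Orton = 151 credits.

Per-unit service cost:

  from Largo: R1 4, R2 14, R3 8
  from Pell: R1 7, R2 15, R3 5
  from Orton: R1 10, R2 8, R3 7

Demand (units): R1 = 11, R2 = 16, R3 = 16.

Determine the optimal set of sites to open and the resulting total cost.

Open Largo only; minimum total cost 453.

For any fixed open set, each sensor cluster goes to its cheapest open site; total = fixed + service.
{Largo}: R1→Largo 4·11=44, R2→Largo 14·16=224, R3→Largo 8·16=128. Service 396; fixed 57; total 453.
{Pell}: service 397 + fixed 57 = 454
{Largo, Pell}: service 348 + fixed 114 = 462
{Largo, Pell, Orton}: service 252 + fixed 265 = 517
No other subset beats 453.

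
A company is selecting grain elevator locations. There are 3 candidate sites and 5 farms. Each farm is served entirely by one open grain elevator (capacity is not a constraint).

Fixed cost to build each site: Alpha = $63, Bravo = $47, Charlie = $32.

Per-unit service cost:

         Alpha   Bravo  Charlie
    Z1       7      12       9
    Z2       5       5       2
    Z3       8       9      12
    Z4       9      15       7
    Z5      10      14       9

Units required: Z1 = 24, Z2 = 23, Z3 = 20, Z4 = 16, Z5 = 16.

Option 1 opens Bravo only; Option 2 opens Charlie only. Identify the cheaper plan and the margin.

Option 2 is cheaper by 304.

Option 1: {Bravo}: Z1→Bravo 12·24=288, Z2→Bravo 5·23=115, Z3→Bravo 9·20=180, Z4→Bravo 15·16=240, Z5→Bravo 14·16=224. Service 1047; fixed 47; total 1094.
Option 2: {Charlie}: Z1→Charlie 9·24=216, Z2→Charlie 2·23=46, Z3→Charlie 12·20=240, Z4→Charlie 7·16=112, Z5→Charlie 9·16=144. Service 758; fixed 32; total 790.
Difference: |1094 − 790| = 304.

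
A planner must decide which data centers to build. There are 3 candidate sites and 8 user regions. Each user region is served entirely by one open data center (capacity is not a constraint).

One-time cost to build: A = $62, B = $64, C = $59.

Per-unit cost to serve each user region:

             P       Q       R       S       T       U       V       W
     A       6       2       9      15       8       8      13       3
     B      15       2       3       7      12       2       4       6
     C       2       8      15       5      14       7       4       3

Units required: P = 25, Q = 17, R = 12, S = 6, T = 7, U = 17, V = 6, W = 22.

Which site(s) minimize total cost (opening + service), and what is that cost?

Open B and C; minimum total cost 481.

For any fixed open set, each user region goes to its cheapest open site; total = fixed + service.
{B, C}: P→C 2·25=50, Q→B 2·17=34, R→B 3·12=36, S→C 5·6=30, T→B 12·7=84, U→B 2·17=34, V→B 4·6=24, W→C 3·22=66. Service 358; fixed 123; total 481.
{A, B, C}: service 330 + fixed 185 = 515
{A, B}: P→A 6·25=150, Q→A 2·17=34, R→B 3·12=36, S→B 7·6=42, T→A 8·7=56, U→B 2·17=34, V→B 4·6=24, W→A 3·22=66. Service 442; fixed 126; total 568.
{C}: P→C 2·25=50, Q→C 8·17=136, R→C 15·12=180, S→C 5·6=30, T→C 14·7=98, U→C 7·17=119, V→C 4·6=24, W→C 3·22=66. Service 703; fixed 59; total 762.
No other subset beats 481.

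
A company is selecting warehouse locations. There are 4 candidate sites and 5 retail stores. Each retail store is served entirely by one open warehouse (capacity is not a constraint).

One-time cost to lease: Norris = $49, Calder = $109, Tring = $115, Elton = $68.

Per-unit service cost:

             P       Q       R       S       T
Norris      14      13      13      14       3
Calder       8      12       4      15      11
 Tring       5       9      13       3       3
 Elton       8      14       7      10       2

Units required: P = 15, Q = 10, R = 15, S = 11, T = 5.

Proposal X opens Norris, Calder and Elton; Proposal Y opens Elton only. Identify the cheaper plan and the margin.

Proposal Y is cheaper by 93.

Proposal X: {Norris, Calder, Elton}: P→Calder 8·15=120, Q→Calder 12·10=120, R→Calder 4·15=60, S→Elton 10·11=110, T→Elton 2·5=10. Service 420; fixed 226; total 646.
Proposal Y: {Elton}: P→Elton 8·15=120, Q→Elton 14·10=140, R→Elton 7·15=105, S→Elton 10·11=110, T→Elton 2·5=10. Service 485; fixed 68; total 553.
Difference: |646 − 553| = 93.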